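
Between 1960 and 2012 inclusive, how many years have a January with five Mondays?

24

January has 31 days; it has five Mondays when Monday falls among the first (month-length − 28) days — i.e. when January 1 is one of Monday/Sunday/Saturday.
January 1 by year: 1960:Fri 1961:Sun✓ 1962:Mon✓ 1963:Tue 1964:Wed 1965:Fri 1966:Sat✓ 1967:Sun✓ 1968:Mon✓ 1969:Wed 1970:Thu 1971:Fri 1972:Sat✓ 1973:Mon✓ 1974:Tue …(23 more)… 1998:Thu 1999:Fri 2000:Sat✓ 2001:Mon✓ 2002:Tue 2003:Wed 2004:Thu 2005:Sat✓ 2006:Sun✓ 2007:Mon✓ 2008:Tue 2009:Thu 2010:Fri 2011:Sat✓ 2012:Sun✓
Years with five Mondays: 1961, 1962, 1966, 1967, 1968, 1972, 1973, 1977, 1978, 1979, 1983, 1984, 1989, 1990, 1994, 1995, 1996, 2000, 2001, 2005, 2006, 2007, 2011, 2012 → 24.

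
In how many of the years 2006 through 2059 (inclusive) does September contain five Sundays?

16

September has 30 days; it has five Sundays when Sunday falls among the first (month-length − 28) days — i.e. when September 1 is one of Sunday/Saturday.
September 1 by year: 2006:Fri 2007:Sat✓ 2008:Mon 2009:Tue 2010:Wed 2011:Thu 2012:Sat✓ 2013:Sun✓ 2014:Mon 2015:Tue 2016:Thu 2017:Fri 2018:Sat✓ 2019:Sun✓ 2020:Tue …(24 more)… 2045:Fri 2046:Sat✓ 2047:Sun✓ 2048:Tue 2049:Wed 2050:Thu 2051:Fri 2052:Sun✓ 2053:Mon 2054:Tue 2055:Wed 2056:Fri 2057:Sat✓ 2058:Sun✓ 2059:Mon
Years with five Sundays: 2007, 2012, 2013, 2018, 2019, 2024, 2029, 2030, 2035, 2040, 2041, 2046, 2047, 2052, 2057, 2058 → 16.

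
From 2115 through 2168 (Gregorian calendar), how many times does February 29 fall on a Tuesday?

Leap years in 2115–2168: 14 of them.
Feb 29 weekday advances by 5 (mod 7) from one leap year to the next four years later (or differs when a century non-leap intervenes).
Leap-day weekdays: 2116:Sat 2120:Thu 2124:Tue✓ 2128:Sun 2132:Fri 2136:Wed 2140:Mon 2144:Sat 2148:Thu 2152:Tue✓ 2156:Sun 2160:Fri 2164:Wed 2168:Mon
Tuesday: 2124, 2152 → 2.

2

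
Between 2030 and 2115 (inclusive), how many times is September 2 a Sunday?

13

Track September 2's weekday year by year (advancing +1, or +2 across a Feb 29):
  2030: Mon  2031: Tue (+1)  2032: Thu (+2)  2033: Fri (+1)  2034: Sat (+1)
  2035: Sun (+1) ✓  2036: Tue (+2)  2037: Wed (+1)  2038: Thu (+1)  2039: Fri (+1)
  2040: Sun (+2) ✓  2041: Mon (+1)  2042: Tue (+1)  2043: Wed (+1)  … (58 more years) …
  2102: Sat (+1)  2103: Sun (+1) ✓  2104: Tue (+2)  2105: Wed (+1)  2106: Thu (+1)
  2107: Fri (+1)  2108: Sun (+2) ✓  2109: Mon (+1)  2110: Tue (+1)  2111: Wed (+1)
  2112: Fri (+2)  2113: Sat (+1)  2114: Sun (+1) ✓  2115: Mon (+1)
Sunday years: 2035, 2040, 2046, 2057, 2063, 2068, 2074, 2085, 2091, 2096, 2103, 2108, 2114 — 13 in total.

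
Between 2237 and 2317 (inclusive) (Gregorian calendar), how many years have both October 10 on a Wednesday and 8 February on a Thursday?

10

Check each year's weekday for October 10 and 8 February:
  2237: Tue/Wed  2238: Wed/Thu ✓  2239: Thu/Fri  2240: Sat/Sat  2241: Sun/Mon  2242: Mon/Tue  2243: Tue/Wed  2244: Thu/Thu  2245: Fri/Sat  2246: Sat/Sun  2247: Sun/Mon  2248: Tue/Tue  2249: Wed/Thu ✓  2250: Thu/Fri  …(53 more)…  2304: Mon/Mon  2305: Tue/Wed  2306: Wed/Thu ✓  2307: Thu/Fri  2308: Sat/Sat  2309: Sun/Mon  2310: Mon/Tue  2311: Tue/Wed  2312: Thu/Thu  2313: Fri/Sat  2314: Sat/Sun  2315: Sun/Mon  2316: Tue/Tue  2317: Wed/Thu ✓
Both conditions hold in: 2238, 2249, 2255, 2266, 2277, 2283, 2294, 2300, 2306, 2317 — 10.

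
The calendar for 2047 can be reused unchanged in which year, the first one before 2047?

Two years share a calendar iff Jan 1 falls on the same weekday and both are leap or both are common. 2047: Jan 1 is Tuesday, common year.
2046: Jan 1 Monday, common
2045: Jan 1 Sunday, common
2044: Jan 1 Friday, leap
2043: Jan 1 Thursday, common
2042: Jan 1 Wednesday, common
2041: Jan 1 Tuesday, common
2041 matches on both conditions.

2041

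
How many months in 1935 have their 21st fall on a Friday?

1

Check the 21st of each month of 1935: Jan 21: Mon, Feb 21: Thu, Mar 21: Thu, Apr 21: Sun, May 21: Tue, Jun 21: Fri, Jul 21: Sun, Aug 21: Wed, Sep 21: Sat, Oct 21: Mon, Nov 21: Thu, Dec 21: Sat.
Friday occurs in June — 1 month.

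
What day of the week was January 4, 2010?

January 1, 2010 is a Friday.
January 4 is day 4 of the year, i.e. 3 days after Jan 1.
3 mod 7 = 3, so advance 3 weekdays from Friday: Monday.

Monday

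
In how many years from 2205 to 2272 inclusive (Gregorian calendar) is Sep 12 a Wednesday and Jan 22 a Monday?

Check each year's weekday for Sep 12 and Jan 22:
  2205: Thu/Tue  2206: Fri/Wed  2207: Sat/Thu  2208: Mon/Fri  2209: Tue/Sun  2210: Wed/Mon ✓  2211: Thu/Tue  2212: Sat/Wed  2213: Sun/Fri  2214: Mon/Sat  2215: Tue/Sun  2216: Thu/Mon  2217: Fri/Wed  2218: Sat/Thu  …(40 more)…  2259: Mon/Sat  2260: Wed/Sun  2261: Thu/Tue  2262: Fri/Wed  2263: Sat/Thu  2264: Mon/Fri  2265: Tue/Sun  2266: Wed/Mon ✓  2267: Thu/Tue  2268: Sat/Wed  2269: Sun/Fri  2270: Mon/Sat  2271: Tue/Sun  2272: Thu/Mon
Both conditions hold in: 2210, 2221, 2227, 2238, 2249, 2255, 2266 — 7.

7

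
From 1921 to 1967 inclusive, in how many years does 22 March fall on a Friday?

Track 22 March's weekday year by year (advancing +1, or +2 across a Feb 29):
  1921: Tue  1922: Wed (+1)  1923: Thu (+1)  1924: Sat (+2)  1925: Sun (+1)
  1926: Mon (+1)  1927: Tue (+1)  1928: Thu (+2)  1929: Fri (+1) ✓  1930: Sat (+1)
  1931: Sun (+1)  1932: Tue (+2)  1933: Wed (+1)  1934: Thu (+1)  … (19 more years) …
  1954: Mon (+1)  1955: Tue (+1)  1956: Thu (+2)  1957: Fri (+1) ✓  1958: Sat (+1)
  1959: Sun (+1)  1960: Tue (+2)  1961: Wed (+1)  1962: Thu (+1)  1963: Fri (+1) ✓
  1964: Sun (+2)  1965: Mon (+1)  1966: Tue (+1)  1967: Wed (+1)
Friday years: 1929, 1935, 1940, 1946, 1957, 1963 — 6 in total.

6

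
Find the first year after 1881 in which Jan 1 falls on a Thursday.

Jan 1 advances by 2 weekdays after a leap year and by 1 after a common year.
1881: Jan 1 is Saturday.
1882: Sunday
1883: Monday
1884: Tuesday (leap)
1885: Thursday
1885 begins on a Thursday

1885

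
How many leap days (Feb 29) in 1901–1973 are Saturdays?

3

Leap years in 1901–1973: 18 of them.
Feb 29 weekday advances by 5 (mod 7) from one leap year to the next four years later (or differs when a century non-leap intervenes).
Leap-day weekdays: 1904:Mon 1908:Sat✓ 1912:Thu 1916:Tue 1920:Sun 1924:Fri 1928:Wed 1932:Mon 1936:Sat✓ 1940:Thu 1944:Tue 1948:Sun 1952:Fri 1956:Wed 1960:Mon 1964:Sat✓ 1968:Thu 1972:Tue
Saturday: 1908, 1936, 1964 → 3.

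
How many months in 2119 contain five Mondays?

4

A month of length L has five Mondays iff its first Monday is on day ≤ L−28 (so day 1–3 in a 31-day month, 1–2 in a 30-day month, day 1 in a leap February).
Checking each month of 2119: Jan starts Sun (31d) ✓; Feb starts Wed (28d); Mar starts Wed (31d); Apr starts Sat (30d); May starts Mon (31d) ✓; Jun starts Thu (30d); Jul starts Sat (31d) ✓; Aug starts Tue (31d); Sep starts Fri (30d); Oct starts Sun (31d) ✓; Nov starts Wed (30d); Dec starts Fri (31d).
Five-Monday months: January, May, July, October → 4.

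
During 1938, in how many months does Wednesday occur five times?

4

A month of length L has five Wednesdays iff its first Wednesday is on day ≤ L−28 (so day 1–3 in a 31-day month, 1–2 in a 30-day month, day 1 in a leap February).
Checking each month of 1938: Jan starts Sat (31d); Feb starts Tue (28d); Mar starts Tue (31d) ✓; Apr starts Fri (30d); May starts Sun (31d); Jun starts Wed (30d) ✓; Jul starts Fri (31d); Aug starts Mon (31d) ✓; Sep starts Thu (30d); Oct starts Sat (31d); Nov starts Tue (30d) ✓; Dec starts Thu (31d).
Five-Wednesday months: March, June, August, November → 4.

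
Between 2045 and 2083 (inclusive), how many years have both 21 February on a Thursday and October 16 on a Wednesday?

4

Check each year's weekday for 21 February and October 16:
  2045: Tue/Mon  2046: Wed/Tue  2047: Thu/Wed ✓  2048: Fri/Fri  2049: Sun/Sat  2050: Mon/Sun  2051: Tue/Mon  2052: Wed/Wed  2053: Fri/Thu  2054: Sat/Fri  2055: Sun/Sat  2056: Mon/Mon  2057: Wed/Tue  2058: Thu/Wed ✓  …(11 more)…  2070: Fri/Thu  2071: Sat/Fri  2072: Sun/Sun  2073: Tue/Mon  2074: Wed/Tue  2075: Thu/Wed ✓  2076: Fri/Fri  2077: Sun/Sat  2078: Mon/Sun  2079: Tue/Mon  2080: Wed/Wed  2081: Fri/Thu  2082: Sat/Fri  2083: Sun/Sat
Both conditions hold in: 2047, 2058, 2069, 2075 — 4.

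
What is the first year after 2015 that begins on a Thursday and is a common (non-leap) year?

2026

Jan 1 advances by 2 weekdays after a leap year and by 1 after a common year.
2015: Jan 1 is Thursday.
2016: Friday (leap)
2017: Sunday
2018: Monday
2019: Tuesday
2020: Wednesday (leap)
2021: Friday
2022: Saturday
2023: Sunday
2024: Monday (leap)
2025: Wednesday
2026: Thursday
2026 begins on a Thursday and is a common year.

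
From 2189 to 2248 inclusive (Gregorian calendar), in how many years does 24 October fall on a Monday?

Track 24 October's weekday year by year (advancing +1, or +2 across a Feb 29):
  2189: Sat  2190: Sun (+1)  2191: Mon (+1) ✓  2192: Wed (+2)  2193: Thu (+1)
  2194: Fri (+1)  2195: Sat (+1)  2196: Mon (+2) ✓  2197: Tue (+1)  2198: Wed (+1)
  2199: Thu (+1)  2200: Fri (+1)  2201: Sat (+1)  2202: Sun (+1)  … (32 more years) …
  2235: Sat (+1)  2236: Mon (+2) ✓  2237: Tue (+1)  2238: Wed (+1)  2239: Thu (+1)
  2240: Sat (+2)  2241: Sun (+1)  2242: Mon (+1) ✓  2243: Tue (+1)  2244: Thu (+2)
  2245: Fri (+1)  2246: Sat (+1)  2247: Sun (+1)  2248: Tue (+2)
Monday years: 2191, 2196, 2203, 2208, 2214, 2225, 2231, 2236, 2242 — 9 in total.

9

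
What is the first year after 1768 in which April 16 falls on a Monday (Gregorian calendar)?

1770

From one year to the next, a fixed date's weekday advances by 1, or by 2 when a Feb 29 lies between the two dates.
1768: April 16 is Saturday.
1769: Sunday (+1)
1770: Monday (+1)
April 16 falls on a Monday in 1770.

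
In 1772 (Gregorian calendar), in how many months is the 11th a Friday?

2

Check the 11th of each month of 1772: Jan 11: Sat, Feb 11: Tue, Mar 11: Wed, Apr 11: Sat, May 11: Mon, Jun 11: Thu, Jul 11: Sat, Aug 11: Tue, Sep 11: Fri, Oct 11: Sun, Nov 11: Wed, Dec 11: Fri.
Friday occurs in September, December — 2 months.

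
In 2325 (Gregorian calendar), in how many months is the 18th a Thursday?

Check the 18th of each month of 2325: Jan 18: Sun, Feb 18: Wed, Mar 18: Wed, Apr 18: Sat, May 18: Mon, Jun 18: Thu, Jul 18: Sat, Aug 18: Tue, Sep 18: Fri, Oct 18: Sun, Nov 18: Wed, Dec 18: Fri.
Thursday occurs in June — 1 month.

1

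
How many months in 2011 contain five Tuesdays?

4

A month of length L has five Tuesdays iff its first Tuesday is on day ≤ L−28 (so day 1–3 in a 31-day month, 1–2 in a 30-day month, day 1 in a leap February).
Checking each month of 2011: Jan starts Sat (31d); Feb starts Tue (28d); Mar starts Tue (31d) ✓; Apr starts Fri (30d); May starts Sun (31d) ✓; Jun starts Wed (30d); Jul starts Fri (31d); Aug starts Mon (31d) ✓; Sep starts Thu (30d); Oct starts Sat (31d); Nov starts Tue (30d) ✓; Dec starts Thu (31d).
Five-Tuesday months: March, May, August, November → 4.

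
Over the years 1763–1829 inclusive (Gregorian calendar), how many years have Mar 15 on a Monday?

8

Track Mar 15's weekday year by year (advancing +1, or +2 across a Feb 29):
  1763: Tue  1764: Thu (+2)  1765: Fri (+1)  1766: Sat (+1)  1767: Sun (+1)
  1768: Tue (+2)  1769: Wed (+1)  1770: Thu (+1)  1771: Fri (+1)  1772: Sun (+2)
  1773: Mon (+1) ✓  1774: Tue (+1)  1775: Wed (+1)  1776: Fri (+2)  … (39 more years) …
  1816: Fri (+2)  1817: Sat (+1)  1818: Sun (+1)  1819: Mon (+1) ✓  1820: Wed (+2)
  1821: Thu (+1)  1822: Fri (+1)  1823: Sat (+1)  1824: Mon (+2) ✓  1825: Tue (+1)
  1826: Wed (+1)  1827: Thu (+1)  1828: Sat (+2)  1829: Sun (+1)
Monday years: 1773, 1779, 1784, 1790, 1802, 1813, 1819, 1824 — 8 in total.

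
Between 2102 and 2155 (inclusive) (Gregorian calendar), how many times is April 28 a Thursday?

7

Track April 28's weekday year by year (advancing +1, or +2 across a Feb 29):
  2102: Fri  2103: Sat (+1)  2104: Mon (+2)  2105: Tue (+1)  2106: Wed (+1)
  2107: Thu (+1) ✓  2108: Sat (+2)  2109: Sun (+1)  2110: Mon (+1)  2111: Tue (+1)
  2112: Thu (+2) ✓  2113: Fri (+1)  2114: Sat (+1)  2115: Sun (+1)  … (26 more years) …
  2142: Sat (+1)  2143: Sun (+1)  2144: Tue (+2)  2145: Wed (+1)  2146: Thu (+1) ✓
  2147: Fri (+1)  2148: Sun (+2)  2149: Mon (+1)  2150: Tue (+1)  2151: Wed (+1)
  2152: Fri (+2)  2153: Sat (+1)  2154: Sun (+1)  2155: Mon (+1)
Thursday years: 2107, 2112, 2118, 2129, 2135, 2140, 2146 — 7 in total.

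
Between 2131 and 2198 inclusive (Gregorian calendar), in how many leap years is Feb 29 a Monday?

Leap years in 2131–2198: 17 of them.
Feb 29 weekday advances by 5 (mod 7) from one leap year to the next four years later (or differs when a century non-leap intervenes).
Leap-day weekdays: 2132:Fri 2136:Wed 2140:Mon✓ 2144:Sat 2148:Thu 2152:Tue 2156:Sun 2160:Fri 2164:Wed 2168:Mon✓ 2172:Sat 2176:Thu 2180:Tue 2184:Sun 2188:Fri 2192:Wed 2196:Mon✓
Monday: 2140, 2168, 2196 → 3.

3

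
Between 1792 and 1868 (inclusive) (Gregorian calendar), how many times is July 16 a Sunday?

Track July 16's weekday year by year (advancing +1, or +2 across a Feb 29):
  1792: Mon  1793: Tue (+1)  1794: Wed (+1)  1795: Thu (+1)  1796: Sat (+2)
  1797: Sun (+1) ✓  1798: Mon (+1)  1799: Tue (+1)  1800: Wed (+1)  1801: Thu (+1)
  1802: Fri (+1)  1803: Sat (+1)  1804: Mon (+2)  1805: Tue (+1)  … (49 more years) …
  1855: Mon (+1)  1856: Wed (+2)  1857: Thu (+1)  1858: Fri (+1)  1859: Sat (+1)
  1860: Mon (+2)  1861: Tue (+1)  1862: Wed (+1)  1863: Thu (+1)  1864: Sat (+2)
  1865: Sun (+1) ✓  1866: Mon (+1)  1867: Tue (+1)  1868: Thu (+2)
Sunday years: 1797, 1809, 1815, 1820, 1826, 1837, 1843, 1848, 1854, 1865 — 10 in total.

10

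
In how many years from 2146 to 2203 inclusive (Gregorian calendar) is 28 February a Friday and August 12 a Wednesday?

Check each year's weekday for 28 February and August 12:
  2146: Mon/Fri  2147: Tue/Sat  2148: Wed/Mon  2149: Fri/Tue  2150: Sat/Wed  2151: Sun/Thu  2152: Mon/Sat  2153: Wed/Sun  2154: Thu/Mon  2155: Fri/Tue  2156: Sat/Thu  2157: Mon/Fri  2158: Tue/Sat  2159: Wed/Sun  …(30 more)…  2190: Sun/Thu  2191: Mon/Fri  2192: Tue/Sun  2193: Thu/Mon  2194: Fri/Tue  2195: Sat/Wed  2196: Sun/Fri  2197: Tue/Sat  2198: Wed/Sun  2199: Thu/Mon  2200: Fri/Tue  2201: Sat/Wed  2202: Sun/Thu  2203: Mon/Fri
Both conditions hold in: 2172 — 1.

1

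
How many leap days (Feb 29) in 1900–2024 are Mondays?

Leap years in 1900–2024: 31 of them.
Feb 29 weekday advances by 5 (mod 7) from one leap year to the next four years later (or differs when a century non-leap intervenes).
Leap-day weekdays: 1904:Mon✓ 1908:Sat 1912:Thu 1916:Tue 1920:Sun 1924:Fri 1928:Wed 1932:Mon✓ 1936:Sat 1940:Thu 1944:Tue 1948:Sun 1952:Fri …(5 more)… 1976:Sun 1980:Fri 1984:Wed 1988:Mon✓ 1992:Sat 1996:Thu 2000:Tue 2004:Sun 2008:Fri 2012:Wed 2016:Mon✓ 2020:Sat 2024:Thu
Monday: 1904, 1932, 1960, 1988, 2016 → 5.

5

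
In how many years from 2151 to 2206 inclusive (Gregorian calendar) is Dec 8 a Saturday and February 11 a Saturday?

Check each year's weekday for Dec 8 and February 11:
  2151: Wed/Thu  2152: Fri/Fri  2153: Sat/Sun  2154: Sun/Mon  2155: Mon/Tue  2156: Wed/Wed  2157: Thu/Fri  2158: Fri/Sat  2159: Sat/Sun  2160: Mon/Mon  2161: Tue/Wed  2162: Wed/Thu  2163: Thu/Fri  2164: Sat/Sat ✓  …(28 more)…  2193: Sun/Mon  2194: Mon/Tue  2195: Tue/Wed  2196: Thu/Thu  2197: Fri/Sat  2198: Sat/Sun  2199: Sun/Mon  2200: Mon/Tue  2201: Tue/Wed  2202: Wed/Thu  2203: Thu/Fri  2204: Sat/Sat ✓  2205: Sun/Mon  2206: Mon/Tue
Both conditions hold in: 2164, 2192, 2204 — 3.

3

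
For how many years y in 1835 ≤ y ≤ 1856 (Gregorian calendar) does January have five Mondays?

10

January has 31 days; it has five Mondays when Monday falls among the first (month-length − 28) days — i.e. when January 1 is one of Monday/Sunday/Saturday.
January 1 by year: 1835:Thu 1836:Fri 1837:Sun✓ 1838:Mon✓ 1839:Tue 1840:Wed 1841:Fri 1842:Sat✓ 1843:Sun✓ 1844:Mon✓ 1845:Wed 1846:Thu 1847:Fri 1848:Sat✓ 1849:Mon✓ 1850:Tue 1851:Wed 1852:Thu 1853:Sat✓ 1854:Sun✓ 1855:Mon✓ 1856:Tue
Years with five Mondays: 1837, 1838, 1842, 1843, 1844, 1848, 1849, 1853, 1854, 1855 → 10.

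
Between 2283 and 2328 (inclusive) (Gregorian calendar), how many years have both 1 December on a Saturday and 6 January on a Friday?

Check each year's weekday for 1 December and 6 January:
  2283: Sat/Sat  2284: Mon/Sun  2285: Tue/Tue  2286: Wed/Wed  2287: Thu/Thu  2288: Sat/Fri ✓  2289: Sun/Sun  2290: Mon/Mon  2291: Tue/Tue  2292: Thu/Wed  2293: Fri/Fri  2294: Sat/Sat  2295: Sun/Sun  2296: Tue/Mon  …(18 more)…  2315: Wed/Wed  2316: Fri/Thu  2317: Sat/Sat  2318: Sun/Sun  2319: Mon/Mon  2320: Wed/Tue  2321: Thu/Thu  2322: Fri/Fri  2323: Sat/Sat  2324: Mon/Sun  2325: Tue/Tue  2326: Wed/Wed  2327: Thu/Thu  2328: Sat/Fri ✓
Both conditions hold in: 2288, 2328 — 2.

2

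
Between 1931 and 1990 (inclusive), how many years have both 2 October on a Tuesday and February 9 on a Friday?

7

Check each year's weekday for 2 October and February 9:
  1931: Fri/Mon  1932: Sun/Tue  1933: Mon/Thu  1934: Tue/Fri ✓  1935: Wed/Sat  1936: Fri/Sun  1937: Sat/Tue  1938: Sun/Wed  1939: Mon/Thu  1940: Wed/Fri  1941: Thu/Sun  1942: Fri/Mon  1943: Sat/Tue  1944: Mon/Wed  …(32 more)…  1977: Sun/Wed  1978: Mon/Thu  1979: Tue/Fri ✓  1980: Thu/Sat  1981: Fri/Mon  1982: Sat/Tue  1983: Sun/Wed  1984: Tue/Thu  1985: Wed/Sat  1986: Thu/Sun  1987: Fri/Mon  1988: Sun/Tue  1989: Mon/Thu  1990: Tue/Fri ✓
Both conditions hold in: 1934, 1945, 1951, 1962, 1973, 1979, 1990 — 7.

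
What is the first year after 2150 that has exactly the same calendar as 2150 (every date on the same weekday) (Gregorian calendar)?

2161

Two years share a calendar iff Jan 1 falls on the same weekday and both are leap or both are common. 2150: Jan 1 is Thursday, common year.
2151: Jan 1 Friday, common
2152: Jan 1 Saturday, leap
2153: Jan 1 Monday, common
2154: Jan 1 Tuesday, common
2155: Jan 1 Wednesday, common
2156: Jan 1 Thursday, leap
2157: Jan 1 Saturday, common
2158: Jan 1 Sunday, common
2159: Jan 1 Monday, common
2160: Jan 1 Tuesday, leap
2161: Jan 1 Thursday, common
2161 matches on both conditions.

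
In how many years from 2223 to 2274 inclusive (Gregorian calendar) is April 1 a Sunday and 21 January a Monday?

0

Check each year's weekday for April 1 and 21 January:
  2223: Tue/Tue  2224: Thu/Wed  2225: Fri/Fri  2226: Sat/Sat  2227: Sun/Sun  2228: Tue/Mon  2229: Wed/Wed  2230: Thu/Thu  2231: Fri/Fri  2232: Sun/Sat  2233: Mon/Mon  2234: Tue/Tue  2235: Wed/Wed  2236: Fri/Thu  …(24 more)…  2261: Mon/Mon  2262: Tue/Tue  2263: Wed/Wed  2264: Fri/Thu  2265: Sat/Sat  2266: Sun/Sun  2267: Mon/Mon  2268: Wed/Tue  2269: Thu/Thu  2270: Fri/Fri  2271: Sat/Sat  2272: Mon/Sun  2273: Tue/Tue  2274: Wed/Wed
Both conditions hold in: no year — 0.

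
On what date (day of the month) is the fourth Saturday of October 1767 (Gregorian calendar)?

24

October 1, 1767 is a Thursday, so the first Saturday is the 3rd.
The fourth Saturday is 3 + 21 = 24.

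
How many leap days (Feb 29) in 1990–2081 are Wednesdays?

3

Leap years in 1990–2081: 23 of them.
Feb 29 weekday advances by 5 (mod 7) from one leap year to the next four years later (or differs when a century non-leap intervenes).
Leap-day weekdays: 1992:Sat 1996:Thu 2000:Tue 2004:Sun 2008:Fri 2012:Wed✓ 2016:Mon 2020:Sat 2024:Thu 2028:Tue 2032:Sun 2036:Fri 2040:Wed✓ 2044:Mon 2048:Sat 2052:Thu 2056:Tue 2060:Sun 2064:Fri 2068:Wed✓ 2072:Mon 2076:Sat 2080:Thu
Wednesday: 2012, 2040, 2068 → 3.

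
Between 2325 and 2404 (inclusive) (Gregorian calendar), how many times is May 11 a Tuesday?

12

Track May 11's weekday year by year (advancing +1, or +2 across a Feb 29):
  2325: Mon  2326: Tue (+1) ✓  2327: Wed (+1)  2328: Fri (+2)  2329: Sat (+1)
  2330: Sun (+1)  2331: Mon (+1)  2332: Wed (+2)  2333: Thu (+1)  2334: Fri (+1)
  2335: Sat (+1)  2336: Mon (+2)  2337: Tue (+1) ✓  2338: Wed (+1)  … (52 more years) …
  2391: Sat (+1)  2392: Mon (+2)  2393: Tue (+1) ✓  2394: Wed (+1)  2395: Thu (+1)
  2396: Sat (+2)  2397: Sun (+1)  2398: Mon (+1)  2399: Tue (+1) ✓  2400: Thu (+2)
  2401: Fri (+1)  2402: Sat (+1)  2403: Sun (+1)  2404: Tue (+2) ✓
Tuesday years: 2326, 2337, 2343, 2348, 2354, 2365, 2371, 2376, 2382, 2393, 2399, 2404 — 12 in total.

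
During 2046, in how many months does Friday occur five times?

A month of length L has five Fridays iff its first Friday is on day ≤ L−28 (so day 1–3 in a 31-day month, 1–2 in a 30-day month, day 1 in a leap February).
Checking each month of 2046: Jan starts Mon (31d); Feb starts Thu (28d); Mar starts Thu (31d) ✓; Apr starts Sun (30d); May starts Tue (31d); Jun starts Fri (30d) ✓; Jul starts Sun (31d); Aug starts Wed (31d) ✓; Sep starts Sat (30d); Oct starts Mon (31d); Nov starts Thu (30d) ✓; Dec starts Sat (31d).
Five-Friday months: March, June, August, November → 4.

4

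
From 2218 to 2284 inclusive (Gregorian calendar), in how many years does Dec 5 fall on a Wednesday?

10

Track Dec 5's weekday year by year (advancing +1, or +2 across a Feb 29):
  2218: Sat  2219: Sun (+1)  2220: Tue (+2)  2221: Wed (+1) ✓  2222: Thu (+1)
  2223: Fri (+1)  2224: Sun (+2)  2225: Mon (+1)  2226: Tue (+1)  2227: Wed (+1) ✓
  2228: Fri (+2)  2229: Sat (+1)  2230: Sun (+1)  2231: Mon (+1)  … (39 more years) …
  2271: Tue (+1)  2272: Thu (+2)  2273: Fri (+1)  2274: Sat (+1)  2275: Sun (+1)
  2276: Tue (+2)  2277: Wed (+1) ✓  2278: Thu (+1)  2279: Fri (+1)  2280: Sun (+2)
  2281: Mon (+1)  2282: Tue (+1)  2283: Wed (+1) ✓  2284: Fri (+2)
Wednesday years: 2221, 2227, 2232, 2238, 2249, 2255, 2260, 2266, 2277, 2283 — 10 in total.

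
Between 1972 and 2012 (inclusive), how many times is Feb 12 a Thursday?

Track Feb 12's weekday year by year (advancing +1, or +2 across a Feb 29):
  1972: Sat  1973: Mon (+2)  1974: Tue (+1)  1975: Wed (+1)  1976: Thu (+1) ✓
  1977: Sat (+2)  1978: Sun (+1)  1979: Mon (+1)  1980: Tue (+1)  1981: Thu (+2) ✓
  1982: Fri (+1)  1983: Sat (+1)  1984: Sun (+1)  1985: Tue (+2)  … (13 more years) …
  1999: Fri (+1)  2000: Sat (+1)  2001: Mon (+2)  2002: Tue (+1)  2003: Wed (+1)
  2004: Thu (+1) ✓  2005: Sat (+2)  2006: Sun (+1)  2007: Mon (+1)  2008: Tue (+1)
  2009: Thu (+2) ✓  2010: Fri (+1)  2011: Sat (+1)  2012: Sun (+1)
Thursday years: 1976, 1981, 1987, 1998, 2004, 2009 — 6 in total.

6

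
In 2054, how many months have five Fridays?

4

A month of length L has five Fridays iff its first Friday is on day ≤ L−28 (so day 1–3 in a 31-day month, 1–2 in a 30-day month, day 1 in a leap February).
Checking each month of 2054: Jan starts Thu (31d) ✓; Feb starts Sun (28d); Mar starts Sun (31d); Apr starts Wed (30d); May starts Fri (31d) ✓; Jun starts Mon (30d); Jul starts Wed (31d) ✓; Aug starts Sat (31d); Sep starts Tue (30d); Oct starts Thu (31d) ✓; Nov starts Sun (30d); Dec starts Tue (31d).
Five-Friday months: January, May, July, October → 4.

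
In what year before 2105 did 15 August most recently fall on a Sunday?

From one year to the next, a fixed date's weekday advances by 1, or by 2 when a Feb 29 lies between the two dates.
2105: August 15 is Saturday.
2104: Friday (−1)
2103: Wednesday (−2)
2102: Tuesday (−1)
2101: Monday (−1)
2100: Sunday (−1)
15 August falls on a Sunday in 2100.

2100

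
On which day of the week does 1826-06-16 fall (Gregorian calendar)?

January 1, 1826 is a Sunday.
June 16 is day 167 of the year, i.e. 166 days after Jan 1.
166 mod 7 = 5, so advance 5 weekdays from Sunday: Friday.

Friday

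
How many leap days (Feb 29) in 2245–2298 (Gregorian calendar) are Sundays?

Leap years in 2245–2298: 13 of them.
Feb 29 weekday advances by 5 (mod 7) from one leap year to the next four years later (or differs when a century non-leap intervenes).
Leap-day weekdays: 2248:Tue 2252:Sun✓ 2256:Fri 2260:Wed 2264:Mon 2268:Sat 2272:Thu 2276:Tue 2280:Sun✓ 2284:Fri 2288:Wed 2292:Mon 2296:Sat
Sunday: 2252, 2280 → 2.

2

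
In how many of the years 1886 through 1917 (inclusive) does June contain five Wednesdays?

9

June has 30 days; it has five Wednesdays when Wednesday falls among the first (month-length − 28) days — i.e. when June 1 is one of Wednesday/Tuesday.
June 1 by year: 1886:Tue✓ 1887:Wed✓ 1888:Fri 1889:Sat 1890:Sun 1891:Mon 1892:Wed✓ 1893:Thu 1894:Fri 1895:Sat 1896:Mon 1897:Tue✓ 1898:Wed✓ 1899:Thu 1900:Fri 1901:Sat 1902:Sun 1903:Mon 1904:Wed✓ 1905:Thu 1906:Fri 1907:Sat 1908:Mon 1909:Tue✓ 1910:Wed✓ 1911:Thu 1912:Sat 1913:Sun 1914:Mon 1915:Tue✓ 1916:Thu 1917:Fri
Years with five Wednesdays: 1886, 1887, 1892, 1897, 1898, 1904, 1909, 1910, 1915 → 9.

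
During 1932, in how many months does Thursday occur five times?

4

A month of length L has five Thursdays iff its first Thursday is on day ≤ L−28 (so day 1–3 in a 31-day month, 1–2 in a 30-day month, day 1 in a leap February).
Checking each month of 1932: Jan starts Fri (31d); Feb starts Mon (29d); Mar starts Tue (31d) ✓; Apr starts Fri (30d); May starts Sun (31d); Jun starts Wed (30d) ✓; Jul starts Fri (31d); Aug starts Mon (31d); Sep starts Thu (30d) ✓; Oct starts Sat (31d); Nov starts Tue (30d); Dec starts Thu (31d) ✓.
Five-Thursday months: March, June, September, December → 4.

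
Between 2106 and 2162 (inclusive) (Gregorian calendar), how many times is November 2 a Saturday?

Track November 2's weekday year by year (advancing +1, or +2 across a Feb 29):
  2106: Tue  2107: Wed (+1)  2108: Fri (+2)  2109: Sat (+1) ✓  2110: Sun (+1)
  2111: Mon (+1)  2112: Wed (+2)  2113: Thu (+1)  2114: Fri (+1)  2115: Sat (+1) ✓
  2116: Mon (+2)  2117: Tue (+1)  2118: Wed (+1)  2119: Thu (+1)  … (29 more years) …
  2149: Sun (+1)  2150: Mon (+1)  2151: Tue (+1)  2152: Thu (+2)  2153: Fri (+1)
  2154: Sat (+1) ✓  2155: Sun (+1)  2156: Tue (+2)  2157: Wed (+1)  2158: Thu (+1)
  2159: Fri (+1)  2160: Sun (+2)  2161: Mon (+1)  2162: Tue (+1)
Saturday years: 2109, 2115, 2120, 2126, 2137, 2143, 2148, 2154 — 8 in total.

8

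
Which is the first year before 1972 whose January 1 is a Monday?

Jan 1 advances by 2 weekdays after a leap year and by 1 after a common year.
1972: Jan 1 is Saturday (leap).
1971: Friday
1970: Thursday
1969: Wednesday
1968: Monday (leap)
1968 begins on a Monday

1968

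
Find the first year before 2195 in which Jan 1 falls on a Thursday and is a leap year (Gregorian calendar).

Jan 1 advances by 2 weekdays after a leap year and by 1 after a common year.
2195: Jan 1 is Thursday.
2194: Wednesday
2193: Tuesday
2192: Sunday (leap)
2191: Saturday
2190: Friday
2189: Thursday
2188: Tuesday (leap)
2187: Monday
2186: Sunday
2185: Saturday
2184: Thursday (leap)
2184 begins on a Thursday and is a leap year.

2184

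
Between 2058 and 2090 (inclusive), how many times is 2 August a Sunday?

Track 2 August's weekday year by year (advancing +1, or +2 across a Feb 29):
  2058: Fri  2059: Sat (+1)  2060: Mon (+2)  2061: Tue (+1)  2062: Wed (+1)
  2063: Thu (+1)  2064: Sat (+2)  2065: Sun (+1) ✓  2066: Mon (+1)  2067: Tue (+1)
  2068: Thu (+2)  2069: Fri (+1)  2070: Sat (+1)  2071: Sun (+1) ✓  … (5 more years) …
  2077: Mon (+1)  2078: Tue (+1)  2079: Wed (+1)  2080: Fri (+2)  2081: Sat (+1)
  2082: Sun (+1) ✓  2083: Mon (+1)  2084: Wed (+2)  2085: Thu (+1)  2086: Fri (+1)
  2087: Sat (+1)  2088: Mon (+2)  2089: Tue (+1)  2090: Wed (+1)
Sunday years: 2065, 2071, 2076, 2082 — 4 in total.

4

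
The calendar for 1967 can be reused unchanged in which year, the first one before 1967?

Two years share a calendar iff Jan 1 falls on the same weekday and both are leap or both are common. 1967: Jan 1 is Sunday, common year.
1966: Jan 1 Saturday, common
1965: Jan 1 Friday, common
1964: Jan 1 Wednesday, leap
1963: Jan 1 Tuesday, common
1962: Jan 1 Monday, common
1961: Jan 1 Sunday, common
1961 matches on both conditions.

1961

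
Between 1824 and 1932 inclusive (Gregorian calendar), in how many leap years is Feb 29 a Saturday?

Leap years in 1824–1932: 27 of them.
Feb 29 weekday advances by 5 (mod 7) from one leap year to the next four years later (or differs when a century non-leap intervenes).
Leap-day weekdays: 1824:Sun 1828:Fri 1832:Wed 1836:Mon 1840:Sat✓ 1844:Thu 1848:Tue 1852:Sun 1856:Fri 1860:Wed 1864:Mon 1868:Sat✓ 1872:Thu 1876:Tue 1880:Sun 1884:Fri 1888:Wed 1892:Mon 1896:Sat✓ 1904:Mon 1908:Sat✓ 1912:Thu 1916:Tue 1920:Sun 1924:Fri 1928:Wed 1932:Mon
Saturday: 1840, 1868, 1896, 1908 → 4.

4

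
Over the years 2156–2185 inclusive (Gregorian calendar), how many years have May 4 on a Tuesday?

Track May 4's weekday year by year (advancing +1, or +2 across a Feb 29):
  2156: Tue ✓  2157: Wed (+1)  2158: Thu (+1)  2159: Fri (+1)  2160: Sun (+2)
  2161: Mon (+1)  2162: Tue (+1) ✓  2163: Wed (+1)  2164: Fri (+2)  2165: Sat (+1)
  2166: Sun (+1)  2167: Mon (+1)  2168: Wed (+2)  2169: Thu (+1)  2170: Fri (+1)
  2171: Sat (+1)  2172: Mon (+2)  2173: Tue (+1) ✓  2174: Wed (+1)  2175: Thu (+1)
  2176: Sat (+2)  2177: Sun (+1)  2178: Mon (+1)  2179: Tue (+1) ✓  2180: Thu (+2)
  2181: Fri (+1)  2182: Sat (+1)  2183: Sun (+1)  2184: Tue (+2) ✓  2185: Wed (+1)
Tuesday years: 2156, 2162, 2173, 2179, 2184 — 5 in total.

5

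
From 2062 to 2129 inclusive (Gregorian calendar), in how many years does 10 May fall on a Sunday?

10

Track 10 May's weekday year by year (advancing +1, or +2 across a Feb 29):
  2062: Wed  2063: Thu (+1)  2064: Sat (+2)  2065: Sun (+1) ✓  2066: Mon (+1)
  2067: Tue (+1)  2068: Thu (+2)  2069: Fri (+1)  2070: Sat (+1)  2071: Sun (+1) ✓
  2072: Tue (+2)  2073: Wed (+1)  2074: Thu (+1)  2075: Fri (+1)  … (40 more years) …
  2116: Sun (+2) ✓  2117: Mon (+1)  2118: Tue (+1)  2119: Wed (+1)  2120: Fri (+2)
  2121: Sat (+1)  2122: Sun (+1) ✓  2123: Mon (+1)  2124: Wed (+2)  2125: Thu (+1)
  2126: Fri (+1)  2127: Sat (+1)  2128: Mon (+2)  2129: Tue (+1)
Sunday years: 2065, 2071, 2076, 2082, 2093, 2099, 2105, 2111, 2116, 2122 — 10 in total.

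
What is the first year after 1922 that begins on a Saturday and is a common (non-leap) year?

1927

Jan 1 advances by 2 weekdays after a leap year and by 1 after a common year.
1922: Jan 1 is Sunday.
1923: Monday
1924: Tuesday (leap)
1925: Thursday
1926: Friday
1927: Saturday
1927 begins on a Saturday and is a common year.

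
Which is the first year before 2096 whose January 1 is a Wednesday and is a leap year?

2076

Jan 1 advances by 2 weekdays after a leap year and by 1 after a common year.
2096: Jan 1 is Sunday (leap).
2095: Saturday
2094: Friday
2093: Thursday
2092: Tuesday (leap)
2091: Monday
2090: Sunday
2089: Saturday
2088: Thursday (leap)
2087: Wednesday
2086: Tuesday
2085: Monday
2084: Saturday (leap)
2083: Friday
2082: Thursday
2081: Wednesday
2080: Monday (leap)
2079: Sunday
2078: Saturday
2077: Friday
2076: Wednesday (leap)
2076 begins on a Wednesday and is a leap year.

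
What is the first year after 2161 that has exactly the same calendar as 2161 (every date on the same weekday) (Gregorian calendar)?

Two years share a calendar iff Jan 1 falls on the same weekday and both are leap or both are common. 2161: Jan 1 is Thursday, common year.
2162: Jan 1 Friday, common
2163: Jan 1 Saturday, common
2164: Jan 1 Sunday, leap
2165: Jan 1 Tuesday, common
2166: Jan 1 Wednesday, common
2167: Jan 1 Thursday, common
2167 matches on both conditions.

2167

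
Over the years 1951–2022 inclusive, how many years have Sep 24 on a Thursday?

11

Track Sep 24's weekday year by year (advancing +1, or +2 across a Feb 29):
  1951: Mon  1952: Wed (+2)  1953: Thu (+1) ✓  1954: Fri (+1)  1955: Sat (+1)
  1956: Mon (+2)  1957: Tue (+1)  1958: Wed (+1)  1959: Thu (+1) ✓  1960: Sat (+2)
  1961: Sun (+1)  1962: Mon (+1)  1963: Tue (+1)  1964: Thu (+2) ✓  … (44 more years) …
  2009: Thu (+1) ✓  2010: Fri (+1)  2011: Sat (+1)  2012: Mon (+2)  2013: Tue (+1)
  2014: Wed (+1)  2015: Thu (+1) ✓  2016: Sat (+2)  2017: Sun (+1)  2018: Mon (+1)
  2019: Tue (+1)  2020: Thu (+2) ✓  2021: Fri (+1)  2022: Sat (+1)
Thursday years: 1953, 1959, 1964, 1970, 1981, 1987, 1992, 1998, 2009, 2015, 2020 — 11 in total.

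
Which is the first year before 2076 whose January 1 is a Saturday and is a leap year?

2056

Jan 1 advances by 2 weekdays after a leap year and by 1 after a common year.
2076: Jan 1 is Wednesday (leap).
2075: Tuesday
2074: Monday
2073: Sunday
2072: Friday (leap)
2071: Thursday
2070: Wednesday
2069: Tuesday
2068: Sunday (leap)
2067: Saturday
2066: Friday
2065: Thursday
2064: Tuesday (leap)
2063: Monday
2062: Sunday
2061: Saturday
2060: Thursday (leap)
2059: Wednesday
2058: Tuesday
2057: Monday
2056: Saturday (leap)
2056 begins on a Saturday and is a leap year.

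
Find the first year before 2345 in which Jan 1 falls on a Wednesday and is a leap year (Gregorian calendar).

Jan 1 advances by 2 weekdays after a leap year and by 1 after a common year.
2345: Jan 1 is Monday.
2344: Saturday (leap)
2343: Friday
2342: Thursday
2341: Wednesday
2340: Monday (leap)
2339: Sunday
2338: Saturday
2337: Friday
2336: Wednesday (leap)
2336 begins on a Wednesday and is a leap year.

2336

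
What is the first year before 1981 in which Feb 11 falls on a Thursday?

From one year to the next, a fixed date's weekday advances by 1, or by 2 when a Feb 29 lies between the two dates.
1981: February 11 is Wednesday.
1980: Monday (−2)
1979: Sunday (−1)
1978: Saturday (−1)
1977: Friday (−1)
1976: Wednesday (−2)
1975: Tuesday (−1)
1974: Monday (−1)
1973: Sunday (−1)
1972: Friday (−2)
1971: Thursday (−1)
Feb 11 falls on a Thursday in 1971.

1971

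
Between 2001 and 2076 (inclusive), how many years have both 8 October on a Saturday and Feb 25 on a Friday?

Check each year's weekday for 8 October and Feb 25:
  2001: Mon/Sun  2002: Tue/Mon  2003: Wed/Tue  2004: Fri/Wed  2005: Sat/Fri ✓  2006: Sun/Sat  2007: Mon/Sun  2008: Wed/Mon  2009: Thu/Wed  2010: Fri/Thu  2011: Sat/Fri ✓  2012: Mon/Sat  2013: Tue/Mon  2014: Wed/Tue  …(48 more)…  2063: Mon/Sun  2064: Wed/Mon  2065: Thu/Wed  2066: Fri/Thu  2067: Sat/Fri ✓  2068: Mon/Sat  2069: Tue/Mon  2070: Wed/Tue  2071: Thu/Wed  2072: Sat/Thu  2073: Sun/Sat  2074: Mon/Sun  2075: Tue/Mon  2076: Thu/Tue
Both conditions hold in: 2005, 2011, 2022, 2033, 2039, 2050, 2061, 2067 — 8.

8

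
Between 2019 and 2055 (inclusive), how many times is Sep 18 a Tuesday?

Track Sep 18's weekday year by year (advancing +1, or +2 across a Feb 29):
  2019: Wed  2020: Fri (+2)  2021: Sat (+1)  2022: Sun (+1)  2023: Mon (+1)
  2024: Wed (+2)  2025: Thu (+1)  2026: Fri (+1)  2027: Sat (+1)  2028: Mon (+2)
  2029: Tue (+1) ✓  2030: Wed (+1)  2031: Thu (+1)  2032: Sat (+2)  … (9 more years) …
  2042: Thu (+1)  2043: Fri (+1)  2044: Sun (+2)  2045: Mon (+1)  2046: Tue (+1) ✓
  2047: Wed (+1)  2048: Fri (+2)  2049: Sat (+1)  2050: Sun (+1)  2051: Mon (+1)
  2052: Wed (+2)  2053: Thu (+1)  2054: Fri (+1)  2055: Sat (+1)
Tuesday years: 2029, 2035, 2040, 2046 — 4 in total.

4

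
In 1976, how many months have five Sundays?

4

A month of length L has five Sundays iff its first Sunday is on day ≤ L−28 (so day 1–3 in a 31-day month, 1–2 in a 30-day month, day 1 in a leap February).
Checking each month of 1976: Jan starts Thu (31d); Feb starts Sun (29d) ✓; Mar starts Mon (31d); Apr starts Thu (30d); May starts Sat (31d) ✓; Jun starts Tue (30d); Jul starts Thu (31d); Aug starts Sun (31d) ✓; Sep starts Wed (30d); Oct starts Fri (31d) ✓; Nov starts Mon (30d); Dec starts Wed (31d).
Five-Sunday months: February, May, August, October → 4.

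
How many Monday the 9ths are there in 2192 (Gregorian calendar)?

Check the 9th of each month of 2192: Jan 9: Mon, Feb 9: Thu, Mar 9: Fri, Apr 9: Mon, May 9: Wed, Jun 9: Sat, Jul 9: Mon, Aug 9: Thu, Sep 9: Sun, Oct 9: Tue, Nov 9: Fri, Dec 9: Sun.
Monday occurs in January, April, July — 3 months.

3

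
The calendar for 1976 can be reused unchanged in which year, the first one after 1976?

2004

Two years share a calendar iff Jan 1 falls on the same weekday and both are leap or both are common. 1976: Jan 1 is Thursday, leap year.
1977: Jan 1 Saturday, common
1978: Jan 1 Sunday, common
1979: Jan 1 Monday, common
1980: Jan 1 Tuesday, leap
1981: Jan 1 Thursday, common
1982: Jan 1 Friday, common
1983: Jan 1 Saturday, common
1984: Jan 1 Sunday, leap
1985: Jan 1 Tuesday, common
1986: Jan 1 Wednesday, common
1987: Jan 1 Thursday, common
1988: Jan 1 Friday, leap
1989: Jan 1 Sunday, common
1990: Jan 1 Monday, common
1991: Jan 1 Tuesday, common
1992: Jan 1 Wednesday, leap
1993: Jan 1 Friday, common
1994: Jan 1 Saturday, common
1995: Jan 1 Sunday, common
1996: Jan 1 Monday, leap
1997: Jan 1 Wednesday, common
1998: Jan 1 Thursday, common
1999: Jan 1 Friday, common
2000: Jan 1 Saturday, leap
2001: Jan 1 Monday, common
2002: Jan 1 Tuesday, common
2003: Jan 1 Wednesday, common
2004: Jan 1 Thursday, leap
2004 matches on both conditions.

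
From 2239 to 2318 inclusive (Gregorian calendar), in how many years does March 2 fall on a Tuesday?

Track March 2's weekday year by year (advancing +1, or +2 across a Feb 29):
  2239: Sat  2240: Mon (+2)  2241: Tue (+1) ✓  2242: Wed (+1)  2243: Thu (+1)
  2244: Sat (+2)  2245: Sun (+1)  2246: Mon (+1)  2247: Tue (+1) ✓  2248: Thu (+2)
  2249: Fri (+1)  2250: Sat (+1)  2251: Sun (+1)  2252: Tue (+2) ✓  … (52 more years) …
  2305: Thu (+1)  2306: Fri (+1)  2307: Sat (+1)  2308: Mon (+2)  2309: Tue (+1) ✓
  2310: Wed (+1)  2311: Thu (+1)  2312: Sat (+2)  2313: Sun (+1)  2314: Mon (+1)
  2315: Tue (+1) ✓  2316: Thu (+2)  2317: Fri (+1)  2318: Sat (+1)
Tuesday years: 2241, 2247, 2252, 2258, 2269, 2275, 2280, 2286, 2297, 2309, 2315 — 11 in total.

11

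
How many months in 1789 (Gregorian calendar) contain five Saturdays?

4

A month of length L has five Saturdays iff its first Saturday is on day ≤ L−28 (so day 1–3 in a 31-day month, 1–2 in a 30-day month, day 1 in a leap February).
Checking each month of 1789: Jan starts Thu (31d) ✓; Feb starts Sun (28d); Mar starts Sun (31d); Apr starts Wed (30d); May starts Fri (31d) ✓; Jun starts Mon (30d); Jul starts Wed (31d); Aug starts Sat (31d) ✓; Sep starts Tue (30d); Oct starts Thu (31d) ✓; Nov starts Sun (30d); Dec starts Tue (31d).
Five-Saturday months: January, May, August, October → 4.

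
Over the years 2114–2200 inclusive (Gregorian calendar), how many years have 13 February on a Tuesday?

Track 13 February's weekday year by year (advancing +1, or +2 across a Feb 29):
  2114: Tue ✓  2115: Wed (+1)  2116: Thu (+1)  2117: Sat (+2)  2118: Sun (+1)
  2119: Mon (+1)  2120: Tue (+1) ✓  2121: Thu (+2)  2122: Fri (+1)  2123: Sat (+1)
  2124: Sun (+1)  2125: Tue (+2) ✓  2126: Wed (+1)  2127: Thu (+1)  … (59 more years) …
  2187: Tue (+1) ✓  2188: Wed (+1)  2189: Fri (+2)  2190: Sat (+1)  2191: Sun (+1)
  2192: Mon (+1)  2193: Wed (+2)  2194: Thu (+1)  2195: Fri (+1)  2196: Sat (+1)
  2197: Mon (+2)  2198: Tue (+1) ✓  2199: Wed (+1)  2200: Thu (+1)
Tuesday years: 2114, 2120, 2125, 2131, 2142, 2148, 2153, 2159, 2170, 2176, 2181, 2187, 2198 — 13 in total.

13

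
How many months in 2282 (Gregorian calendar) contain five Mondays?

4

A month of length L has five Mondays iff its first Monday is on day ≤ L−28 (so day 1–3 in a 31-day month, 1–2 in a 30-day month, day 1 in a leap February).
Checking each month of 2282: Jan starts Sun (31d) ✓; Feb starts Wed (28d); Mar starts Wed (31d); Apr starts Sat (30d); May starts Mon (31d) ✓; Jun starts Thu (30d); Jul starts Sat (31d) ✓; Aug starts Tue (31d); Sep starts Fri (30d); Oct starts Sun (31d) ✓; Nov starts Wed (30d); Dec starts Fri (31d).
Five-Monday months: January, May, July, October → 4.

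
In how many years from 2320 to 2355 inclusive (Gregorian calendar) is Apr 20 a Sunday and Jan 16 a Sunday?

Check each year's weekday for Apr 20 and Jan 16:
  2320: Tue/Fri  2321: Wed/Sun  2322: Thu/Mon  2323: Fri/Tue  2324: Sun/Wed  2325: Mon/Fri  2326: Tue/Sat  2327: Wed/Sun  2328: Fri/Mon  2329: Sat/Wed  2330: Sun/Thu  2331: Mon/Fri  2332: Wed/Sat  2333: Thu/Mon  …(8 more)…  2342: Mon/Fri  2343: Tue/Sat  2344: Thu/Sun  2345: Fri/Tue  2346: Sat/Wed  2347: Sun/Thu  2348: Tue/Fri  2349: Wed/Sun  2350: Thu/Mon  2351: Fri/Tue  2352: Sun/Wed  2353: Mon/Fri  2354: Tue/Sat  2355: Wed/Sun
Both conditions hold in: no year — 0.

0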